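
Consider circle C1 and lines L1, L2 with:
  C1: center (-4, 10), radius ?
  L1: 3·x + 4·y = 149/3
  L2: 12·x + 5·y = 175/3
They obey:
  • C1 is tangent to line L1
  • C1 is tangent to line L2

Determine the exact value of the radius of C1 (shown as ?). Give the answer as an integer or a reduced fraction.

1. [C1‖L1]  r_C1² − 169/9 = 0  ⇒  r_C1 = 13/3 (r>0 drops 1)
2. [C1‖L2]  r_C1² − 169/9 = 0  ⇒  r_C1 = 13/3 (r>0 drops 1)

13/3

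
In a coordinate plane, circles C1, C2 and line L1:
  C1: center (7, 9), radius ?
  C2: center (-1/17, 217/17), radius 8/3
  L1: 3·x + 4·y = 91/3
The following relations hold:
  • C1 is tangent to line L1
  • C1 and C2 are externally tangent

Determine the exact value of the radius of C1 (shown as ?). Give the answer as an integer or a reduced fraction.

1. [C1‖L1]  r_C1² − 256/9 = 0  ⇒  r_C1 = 16/3 (r>0 drops 1)
2. [ext C1·C2]  r_C1² + (16/3)r_C1 − 512/9 = 0  ⇒  r_C1 = 16/3 (r>0 drops 1)

16/3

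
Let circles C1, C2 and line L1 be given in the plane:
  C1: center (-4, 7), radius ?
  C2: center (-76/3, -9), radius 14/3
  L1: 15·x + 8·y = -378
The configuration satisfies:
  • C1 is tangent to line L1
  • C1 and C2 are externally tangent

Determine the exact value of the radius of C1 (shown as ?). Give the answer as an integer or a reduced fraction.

1. [C1‖L1]  r_C1² − 484 = 0  ⇒  r_C1 = 22 (r>0 drops 1)
2. [ext C1·C2]  r_C1² + (28/3)r_C1 − 2068/3 = 0  ⇒  r_C1 = 22 (r>0 drops 1)

22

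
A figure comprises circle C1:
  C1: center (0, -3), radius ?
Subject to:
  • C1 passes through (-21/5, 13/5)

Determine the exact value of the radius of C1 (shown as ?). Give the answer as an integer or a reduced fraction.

1. [C1∋P]  r_C1² − 49 = 0  ⇒  r_C1 = 7 (r>0 drops 1)

7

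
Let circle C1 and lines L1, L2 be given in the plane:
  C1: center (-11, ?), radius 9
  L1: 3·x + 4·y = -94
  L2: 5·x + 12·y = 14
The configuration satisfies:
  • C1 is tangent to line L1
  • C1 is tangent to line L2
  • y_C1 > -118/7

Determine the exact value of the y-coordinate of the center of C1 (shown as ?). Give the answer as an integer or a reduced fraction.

1. [C1‖L1]  y_C1² + (61/2)y_C1 + 106 = 0  ⇒  y_C1 = -53/2 or -4
2. [C1‖L2]  y_C1² − (23/2)y_C1 − 62 = 0  ⇒  y_C1 = -4 or 31/2

-4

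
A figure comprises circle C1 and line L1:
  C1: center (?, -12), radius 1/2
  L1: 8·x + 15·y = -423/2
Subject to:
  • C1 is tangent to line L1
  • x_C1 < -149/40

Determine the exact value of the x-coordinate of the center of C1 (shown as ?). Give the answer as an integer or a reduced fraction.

1. [C1‖L1]  x_C1² + (63/8)x_C1 + 115/8 = 0  ⇒  x_C1 = -5 or -23/8
2. given x_C1 < -149/40: keep -5

-5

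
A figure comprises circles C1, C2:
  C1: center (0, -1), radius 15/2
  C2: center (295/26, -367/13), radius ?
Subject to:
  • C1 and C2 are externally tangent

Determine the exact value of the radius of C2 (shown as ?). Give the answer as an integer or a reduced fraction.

1. [ext C1·C2]  r_C2² + 15r_C2 − 814 = 0  ⇒  r_C2 = 22 (r>0 drops 1)

22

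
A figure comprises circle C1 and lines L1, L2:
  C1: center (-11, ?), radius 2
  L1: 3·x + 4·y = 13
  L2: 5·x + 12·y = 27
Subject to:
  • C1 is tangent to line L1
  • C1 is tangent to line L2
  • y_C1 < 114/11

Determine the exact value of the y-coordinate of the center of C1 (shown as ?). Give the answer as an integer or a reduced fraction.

9

1. [C1‖L1]  y_C1² − 23y_C1 + 126 = 0  ⇒  y_C1 = 9 or 14
2. [C1‖L2]  y_C1² − (41/3)y_C1 + 42 = 0  ⇒  y_C1 = 14/3 or 9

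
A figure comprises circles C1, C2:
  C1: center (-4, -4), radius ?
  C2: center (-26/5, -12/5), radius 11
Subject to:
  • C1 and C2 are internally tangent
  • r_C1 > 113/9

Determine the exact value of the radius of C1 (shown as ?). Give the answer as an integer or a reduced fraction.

1. [int C1,C2]  r_C1² − 22r_C1 + 117 = 0  ⇒  r_C1 = 9 or 13
2. given r_C1 > 113/9: keep 13

13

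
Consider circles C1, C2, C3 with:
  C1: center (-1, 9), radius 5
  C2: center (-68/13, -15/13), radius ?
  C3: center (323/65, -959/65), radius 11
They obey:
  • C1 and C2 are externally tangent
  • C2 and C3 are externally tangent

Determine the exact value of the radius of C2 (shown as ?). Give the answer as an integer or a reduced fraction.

1. [ext C1·C2]  r_C2² + 10r_C2 − 96 = 0  ⇒  r_C2 = 6 (r>0 drops 1)
2. [ext C2·C3]  r_C2² + 22r_C2 − 168 = 0  ⇒  r_C2 = 6 (r>0 drops 1)

6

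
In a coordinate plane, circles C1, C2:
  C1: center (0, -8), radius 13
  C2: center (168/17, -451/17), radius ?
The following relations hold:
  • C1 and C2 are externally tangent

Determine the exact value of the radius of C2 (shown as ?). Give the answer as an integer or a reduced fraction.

8

1. [ext C1·C2]  r_C2² + 26r_C2 − 272 = 0  ⇒  r_C2 = 8 (r>0 drops 1)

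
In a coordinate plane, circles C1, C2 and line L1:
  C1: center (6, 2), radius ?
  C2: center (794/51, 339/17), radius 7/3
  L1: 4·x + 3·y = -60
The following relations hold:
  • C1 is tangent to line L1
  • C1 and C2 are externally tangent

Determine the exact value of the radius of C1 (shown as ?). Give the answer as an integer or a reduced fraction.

1. [C1‖L1]  r_C1² − 324 = 0  ⇒  r_C1 = 18 (r>0 drops 1)
2. [ext C1·C2]  r_C1² + (14/3)r_C1 − 408 = 0  ⇒  r_C1 = 18 (r>0 drops 1)

18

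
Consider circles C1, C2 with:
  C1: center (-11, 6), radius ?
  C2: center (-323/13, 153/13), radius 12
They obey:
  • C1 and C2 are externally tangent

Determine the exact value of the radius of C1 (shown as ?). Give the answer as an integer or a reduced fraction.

3

1. [ext C1·C2]  r_C1² + 24r_C1 − 81 = 0  ⇒  r_C1 = 3 (r>0 drops 1)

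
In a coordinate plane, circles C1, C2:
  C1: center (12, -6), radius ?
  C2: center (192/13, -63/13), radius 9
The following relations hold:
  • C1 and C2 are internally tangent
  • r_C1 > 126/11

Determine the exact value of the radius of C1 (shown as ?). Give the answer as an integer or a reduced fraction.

1. [int C1,C2]  r_C1² − 18r_C1 + 72 = 0  ⇒  r_C1 = 6 or 12
2. given r_C1 > 126/11: keep 12

12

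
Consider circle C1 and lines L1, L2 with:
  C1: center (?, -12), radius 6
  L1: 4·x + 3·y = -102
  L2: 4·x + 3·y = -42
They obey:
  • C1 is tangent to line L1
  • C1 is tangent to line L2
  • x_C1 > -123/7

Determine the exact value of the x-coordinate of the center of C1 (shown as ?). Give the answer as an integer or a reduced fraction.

1. [C1‖L1]  x_C1² + 33x_C1 + 216 = 0  ⇒  x_C1 = -24 or -9
2. [C1‖L2]  x_C1² + 3x_C1 − 54 = 0  ⇒  x_C1 = -9 or 6

-9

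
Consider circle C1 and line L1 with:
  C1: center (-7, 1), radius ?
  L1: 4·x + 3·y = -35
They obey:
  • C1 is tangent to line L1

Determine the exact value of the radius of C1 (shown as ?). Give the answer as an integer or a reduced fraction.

2

1. [C1‖L1]  r_C1² − 4 = 0  ⇒  r_C1 = 2 (r>0 drops 1)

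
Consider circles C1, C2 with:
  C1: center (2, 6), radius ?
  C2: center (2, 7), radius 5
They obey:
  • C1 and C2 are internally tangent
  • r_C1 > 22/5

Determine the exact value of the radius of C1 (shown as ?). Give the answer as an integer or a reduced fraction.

1. [int C1,C2]  r_C1² − 10r_C1 + 24 = 0  ⇒  r_C1 = 4 or 6
2. given r_C1 > 22/5: keep 6

6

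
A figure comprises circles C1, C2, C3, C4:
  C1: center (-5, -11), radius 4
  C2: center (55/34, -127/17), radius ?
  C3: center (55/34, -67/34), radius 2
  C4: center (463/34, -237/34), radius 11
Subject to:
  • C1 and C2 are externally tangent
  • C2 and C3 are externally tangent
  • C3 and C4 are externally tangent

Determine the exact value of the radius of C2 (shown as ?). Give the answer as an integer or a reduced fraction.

7/2

1. [ext C1·C2]  r_C2² + 8r_C2 − 161/4 = 0  ⇒  r_C2 = 7/2 (r>0 drops 1)
2. [ext C2·C3]  r_C2² + 4r_C2 − 105/4 = 0  ⇒  r_C2 = 7/2 (r>0 drops 1)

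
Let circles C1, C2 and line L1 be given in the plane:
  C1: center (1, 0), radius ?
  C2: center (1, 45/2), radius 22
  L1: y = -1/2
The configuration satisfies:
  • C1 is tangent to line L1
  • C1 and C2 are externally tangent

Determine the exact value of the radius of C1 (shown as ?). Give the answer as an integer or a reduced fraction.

1/2

1. [C1‖L1]  r_C1² − 1/4 = 0  ⇒  r_C1 = 1/2 (r>0 drops 1)
2. [ext C1·C2]  r_C1² + 44r_C1 − 89/4 = 0  ⇒  r_C1 = 1/2 (r>0 drops 1)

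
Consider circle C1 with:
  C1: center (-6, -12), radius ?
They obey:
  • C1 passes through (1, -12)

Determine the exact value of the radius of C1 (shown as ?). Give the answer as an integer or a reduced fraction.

7

1. [C1∋P]  r_C1² − 49 = 0  ⇒  r_C1 = 7 (r>0 drops 1)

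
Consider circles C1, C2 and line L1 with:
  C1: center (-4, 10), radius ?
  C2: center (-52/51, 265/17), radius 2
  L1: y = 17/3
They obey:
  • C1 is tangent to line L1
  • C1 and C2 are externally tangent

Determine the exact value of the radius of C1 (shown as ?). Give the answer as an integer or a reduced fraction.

1. [C1‖L1]  r_C1² − 169/9 = 0  ⇒  r_C1 = 13/3 (r>0 drops 1)
2. [ext C1·C2]  r_C1² + 4r_C1 − 325/9 = 0  ⇒  r_C1 = 13/3 (r>0 drops 1)

13/3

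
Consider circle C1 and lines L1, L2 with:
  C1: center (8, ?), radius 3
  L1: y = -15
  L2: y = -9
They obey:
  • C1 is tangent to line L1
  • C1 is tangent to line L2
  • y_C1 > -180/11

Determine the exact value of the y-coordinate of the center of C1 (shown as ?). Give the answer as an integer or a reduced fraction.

-12

1. [C1‖L1]  y_C1² + 30y_C1 + 216 = 0  ⇒  y_C1 = -18 or -12
2. [C1‖L2]  y_C1² + 18y_C1 + 72 = 0  ⇒  y_C1 = -12 or -6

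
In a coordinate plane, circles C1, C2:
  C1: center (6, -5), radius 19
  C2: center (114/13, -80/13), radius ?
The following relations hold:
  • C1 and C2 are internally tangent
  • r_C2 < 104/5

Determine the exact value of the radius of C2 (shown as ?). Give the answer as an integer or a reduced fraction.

16

1. [int C1,C2]  r_C2² − 38r_C2 + 352 = 0  ⇒  r_C2 = 16 or 22
2. given r_C2 < 104/5: keep 16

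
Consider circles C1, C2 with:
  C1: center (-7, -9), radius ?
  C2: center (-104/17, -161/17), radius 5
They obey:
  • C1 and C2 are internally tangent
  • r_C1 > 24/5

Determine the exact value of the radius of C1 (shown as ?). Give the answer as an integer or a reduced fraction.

1. [int C1,C2]  r_C1² − 10r_C1 + 24 = 0  ⇒  r_C1 = 4 or 6
2. given r_C1 > 24/5: keep 6

6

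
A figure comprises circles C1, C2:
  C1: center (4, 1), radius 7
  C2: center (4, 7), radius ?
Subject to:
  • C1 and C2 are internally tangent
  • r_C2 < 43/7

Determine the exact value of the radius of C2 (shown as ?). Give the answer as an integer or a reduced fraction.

1

1. [int C1,C2]  r_C2² − 14r_C2 + 13 = 0  ⇒  r_C2 = 1 or 13
2. given r_C2 < 43/7: keep 1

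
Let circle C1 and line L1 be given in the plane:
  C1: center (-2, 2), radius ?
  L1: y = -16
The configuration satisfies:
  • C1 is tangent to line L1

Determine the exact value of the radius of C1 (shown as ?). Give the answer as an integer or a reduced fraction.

18

1. [C1‖L1]  r_C1² − 324 = 0  ⇒  r_C1 = 18 (r>0 drops 1)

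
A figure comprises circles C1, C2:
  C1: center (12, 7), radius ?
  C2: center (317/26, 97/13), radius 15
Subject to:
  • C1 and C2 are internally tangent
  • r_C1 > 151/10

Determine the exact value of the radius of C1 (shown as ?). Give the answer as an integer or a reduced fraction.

1. [int C1,C2]  r_C1² − 30r_C1 + 899/4 = 0  ⇒  r_C1 = 29/2 or 31/2
2. given r_C1 > 151/10: keep 31/2

31/2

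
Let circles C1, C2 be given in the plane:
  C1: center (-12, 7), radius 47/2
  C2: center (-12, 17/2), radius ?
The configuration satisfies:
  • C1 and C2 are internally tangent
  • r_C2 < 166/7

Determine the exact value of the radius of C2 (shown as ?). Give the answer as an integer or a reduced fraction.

1. [int C1,C2]  r_C2² − 47r_C2 + 550 = 0  ⇒  r_C2 = 22 or 25
2. given r_C2 < 166/7: keep 22

22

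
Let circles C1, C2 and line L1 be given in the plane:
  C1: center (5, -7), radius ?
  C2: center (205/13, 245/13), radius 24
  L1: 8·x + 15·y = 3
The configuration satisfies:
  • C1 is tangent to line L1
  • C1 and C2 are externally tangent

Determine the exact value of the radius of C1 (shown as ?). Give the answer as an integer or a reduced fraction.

1. [C1‖L1]  r_C1² − 16 = 0  ⇒  r_C1 = 4 (r>0 drops 1)
2. [ext C1·C2]  r_C1² + 48r_C1 − 208 = 0  ⇒  r_C1 = 4 (r>0 drops 1)

4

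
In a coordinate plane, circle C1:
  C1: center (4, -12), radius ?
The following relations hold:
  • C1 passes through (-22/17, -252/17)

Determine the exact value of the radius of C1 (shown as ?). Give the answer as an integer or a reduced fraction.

6

1. [C1∋P]  r_C1² − 36 = 0  ⇒  r_C1 = 6 (r>0 drops 1)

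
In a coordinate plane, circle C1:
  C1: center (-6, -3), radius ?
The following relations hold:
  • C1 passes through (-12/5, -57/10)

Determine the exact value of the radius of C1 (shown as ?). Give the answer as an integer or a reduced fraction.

9/2

1. [C1∋P]  r_C1² − 81/4 = 0  ⇒  r_C1 = 9/2 (r>0 drops 1)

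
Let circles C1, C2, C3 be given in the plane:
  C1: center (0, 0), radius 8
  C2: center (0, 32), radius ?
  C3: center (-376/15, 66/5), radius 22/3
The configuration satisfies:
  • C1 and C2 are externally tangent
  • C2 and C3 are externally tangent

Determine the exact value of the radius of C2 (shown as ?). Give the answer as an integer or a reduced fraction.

24

1. [ext C1·C2]  r_C2² + 16r_C2 − 960 = 0  ⇒  r_C2 = 24 (r>0 drops 1)
2. [ext C2·C3]  r_C2² + (44/3)r_C2 − 928 = 0  ⇒  r_C2 = 24 (r>0 drops 1)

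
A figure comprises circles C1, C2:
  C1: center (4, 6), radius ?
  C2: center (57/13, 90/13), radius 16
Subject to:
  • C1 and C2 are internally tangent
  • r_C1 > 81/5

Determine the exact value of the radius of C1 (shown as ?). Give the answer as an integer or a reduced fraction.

17

1. [int C1,C2]  r_C1² − 32r_C1 + 255 = 0  ⇒  r_C1 = 15 or 17
2. given r_C1 > 81/5: keep 17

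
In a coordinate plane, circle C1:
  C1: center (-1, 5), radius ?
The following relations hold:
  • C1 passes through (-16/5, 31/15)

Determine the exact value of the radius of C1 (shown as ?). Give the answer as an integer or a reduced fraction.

1. [C1∋P]  r_C1² − 121/9 = 0  ⇒  r_C1 = 11/3 (r>0 drops 1)

11/3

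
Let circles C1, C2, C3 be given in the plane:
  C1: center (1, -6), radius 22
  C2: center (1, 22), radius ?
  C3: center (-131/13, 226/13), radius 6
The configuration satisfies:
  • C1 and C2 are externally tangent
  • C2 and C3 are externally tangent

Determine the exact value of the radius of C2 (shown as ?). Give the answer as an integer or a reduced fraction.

6

1. [ext C1·C2]  r_C2² + 44r_C2 − 300 = 0  ⇒  r_C2 = 6 (r>0 drops 1)
2. [ext C2·C3]  r_C2² + 12r_C2 − 108 = 0  ⇒  r_C2 = 6 (r>0 drops 1)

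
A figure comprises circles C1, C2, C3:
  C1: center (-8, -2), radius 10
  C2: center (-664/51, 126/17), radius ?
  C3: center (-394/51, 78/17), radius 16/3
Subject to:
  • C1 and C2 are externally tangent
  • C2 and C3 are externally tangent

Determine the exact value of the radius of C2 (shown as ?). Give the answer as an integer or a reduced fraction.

1. [ext C1·C2]  r_C2² + 20r_C2 − 124/9 = 0  ⇒  r_C2 = 2/3 (r>0 drops 1)
2. [ext C2·C3]  r_C2² + (32/3)r_C2 − 68/9 = 0  ⇒  r_C2 = 2/3 (r>0 drops 1)

2/3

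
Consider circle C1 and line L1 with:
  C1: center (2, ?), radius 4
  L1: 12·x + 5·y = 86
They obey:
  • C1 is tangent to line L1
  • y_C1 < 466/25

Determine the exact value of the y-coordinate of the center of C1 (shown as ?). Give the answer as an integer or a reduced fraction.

1. [C1‖L1]  y_C1² − (124/5)y_C1 + 228/5 = 0  ⇒  y_C1 = 2 or 114/5
2. given y_C1 < 466/25: keep 2

2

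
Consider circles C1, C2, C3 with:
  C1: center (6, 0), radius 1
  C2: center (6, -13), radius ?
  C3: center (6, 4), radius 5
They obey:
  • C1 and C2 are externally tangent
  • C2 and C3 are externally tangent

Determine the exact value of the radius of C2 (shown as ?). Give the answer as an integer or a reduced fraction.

1. [ext C1·C2]  r_C2² + 2r_C2 − 168 = 0  ⇒  r_C2 = 12 (r>0 drops 1)
2. [ext C2·C3]  r_C2² + 10r_C2 − 264 = 0  ⇒  r_C2 = 12 (r>0 drops 1)

12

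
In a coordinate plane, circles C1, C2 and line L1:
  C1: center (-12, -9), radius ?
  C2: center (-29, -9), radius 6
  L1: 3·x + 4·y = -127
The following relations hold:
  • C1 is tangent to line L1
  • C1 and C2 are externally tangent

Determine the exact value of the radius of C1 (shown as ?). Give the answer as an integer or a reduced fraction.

11

1. [C1‖L1]  r_C1² − 121 = 0  ⇒  r_C1 = 11 (r>0 drops 1)
2. [ext C1·C2]  r_C1² + 12r_C1 − 253 = 0  ⇒  r_C1 = 11 (r>0 drops 1)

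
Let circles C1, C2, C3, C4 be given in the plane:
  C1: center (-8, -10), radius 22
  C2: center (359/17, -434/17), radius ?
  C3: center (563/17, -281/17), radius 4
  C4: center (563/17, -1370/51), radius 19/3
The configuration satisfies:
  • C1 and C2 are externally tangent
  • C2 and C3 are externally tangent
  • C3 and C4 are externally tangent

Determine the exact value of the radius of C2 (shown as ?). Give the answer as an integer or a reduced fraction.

11

1. [ext C1·C2]  r_C2² + 44r_C2 − 605 = 0  ⇒  r_C2 = 11 (r>0 drops 1)
2. [ext C2·C3]  r_C2² + 8r_C2 − 209 = 0  ⇒  r_C2 = 11 (r>0 drops 1)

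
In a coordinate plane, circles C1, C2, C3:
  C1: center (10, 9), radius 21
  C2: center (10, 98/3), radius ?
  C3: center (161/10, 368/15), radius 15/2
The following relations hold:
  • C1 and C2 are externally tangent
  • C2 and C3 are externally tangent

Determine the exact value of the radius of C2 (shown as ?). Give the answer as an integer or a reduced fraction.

1. [ext C1·C2]  r_C2² + 42r_C2 − 1072/9 = 0  ⇒  r_C2 = 8/3 (r>0 drops 1)
2. [ext C2·C3]  r_C2² + 15r_C2 − 424/9 = 0  ⇒  r_C2 = 8/3 (r>0 drops 1)

8/3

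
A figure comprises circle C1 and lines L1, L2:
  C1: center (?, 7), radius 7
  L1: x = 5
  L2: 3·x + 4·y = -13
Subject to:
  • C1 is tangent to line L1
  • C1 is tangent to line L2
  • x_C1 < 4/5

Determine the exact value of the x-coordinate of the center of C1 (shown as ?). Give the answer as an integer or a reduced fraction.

1. [C1‖L1]  x_C1² − 10x_C1 − 24 = 0  ⇒  x_C1 = -2 or 12
2. [C1‖L2]  x_C1² + (82/3)x_C1 + 152/3 = 0  ⇒  x_C1 = -76/3 or -2

-2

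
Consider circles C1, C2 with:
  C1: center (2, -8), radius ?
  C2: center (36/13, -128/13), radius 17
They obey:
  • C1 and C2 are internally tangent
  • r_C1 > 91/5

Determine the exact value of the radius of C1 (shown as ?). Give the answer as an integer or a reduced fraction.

1. [int C1,C2]  r_C1² − 34r_C1 + 285 = 0  ⇒  r_C1 = 15 or 19
2. given r_C1 > 91/5: keep 19

19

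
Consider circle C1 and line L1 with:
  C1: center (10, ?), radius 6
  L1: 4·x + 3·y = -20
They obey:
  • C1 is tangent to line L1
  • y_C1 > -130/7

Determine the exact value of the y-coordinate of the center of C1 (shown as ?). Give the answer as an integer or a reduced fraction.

1. [C1‖L1]  y_C1² + 40y_C1 + 300 = 0  ⇒  y_C1 = -30 or -10
2. given y_C1 > -130/7: keep -10

-10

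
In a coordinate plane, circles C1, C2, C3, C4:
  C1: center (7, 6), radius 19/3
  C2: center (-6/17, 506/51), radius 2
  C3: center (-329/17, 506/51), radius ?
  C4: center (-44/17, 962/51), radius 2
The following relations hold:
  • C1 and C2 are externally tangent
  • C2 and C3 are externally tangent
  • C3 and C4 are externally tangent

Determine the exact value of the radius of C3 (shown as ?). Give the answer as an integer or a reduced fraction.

17

1. [ext C2·C3]  r_C3² + 4r_C3 − 357 = 0  ⇒  r_C3 = 17 (r>0 drops 1)
2. [ext C3·C4]  r_C3² + 4r_C3 − 357 = 0  ⇒  r_C3 = 17 (r>0 drops 1)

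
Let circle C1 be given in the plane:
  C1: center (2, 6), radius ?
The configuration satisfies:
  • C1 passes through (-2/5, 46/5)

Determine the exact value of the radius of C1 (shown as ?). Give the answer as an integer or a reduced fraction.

1. [C1∋P]  r_C1² − 16 = 0  ⇒  r_C1 = 4 (r>0 drops 1)

4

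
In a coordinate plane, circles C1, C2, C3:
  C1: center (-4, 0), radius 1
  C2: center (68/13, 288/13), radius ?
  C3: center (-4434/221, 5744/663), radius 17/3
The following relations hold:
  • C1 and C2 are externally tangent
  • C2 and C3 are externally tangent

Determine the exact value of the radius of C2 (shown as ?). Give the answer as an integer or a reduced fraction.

23

1. [ext C1·C2]  r_C2² + 2r_C2 − 575 = 0  ⇒  r_C2 = 23 (r>0 drops 1)
2. [ext C2·C3]  r_C2² + (34/3)r_C2 − 2369/3 = 0  ⇒  r_C2 = 23 (r>0 drops 1)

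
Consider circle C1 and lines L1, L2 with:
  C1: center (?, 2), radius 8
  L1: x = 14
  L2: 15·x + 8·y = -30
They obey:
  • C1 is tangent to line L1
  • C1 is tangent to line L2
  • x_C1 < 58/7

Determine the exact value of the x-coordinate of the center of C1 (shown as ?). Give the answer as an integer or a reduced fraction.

1. [C1‖L1]  x_C1² − 28x_C1 + 132 = 0  ⇒  x_C1 = 6 or 22
2. [C1‖L2]  x_C1² + (92/15)x_C1 − 364/5 = 0  ⇒  x_C1 = -182/15 or 6

6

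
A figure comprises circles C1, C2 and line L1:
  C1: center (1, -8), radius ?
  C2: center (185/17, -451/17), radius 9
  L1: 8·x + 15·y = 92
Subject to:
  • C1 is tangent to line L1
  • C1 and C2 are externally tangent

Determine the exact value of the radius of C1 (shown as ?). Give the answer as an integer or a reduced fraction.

1. [C1‖L1]  r_C1² − 144 = 0  ⇒  r_C1 = 12 (r>0 drops 1)
2. [ext C1·C2]  r_C1² + 18r_C1 − 360 = 0  ⇒  r_C1 = 12 (r>0 drops 1)

12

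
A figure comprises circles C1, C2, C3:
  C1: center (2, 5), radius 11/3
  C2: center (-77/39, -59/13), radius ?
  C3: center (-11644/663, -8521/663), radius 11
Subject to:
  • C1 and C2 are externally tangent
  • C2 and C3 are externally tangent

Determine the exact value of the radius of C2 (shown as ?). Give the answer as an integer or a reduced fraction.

20/3

1. [ext C1·C2]  r_C2² + (22/3)r_C2 − 280/3 = 0  ⇒  r_C2 = 20/3 (r>0 drops 1)
2. [ext C2·C3]  r_C2² + 22r_C2 − 1720/9 = 0  ⇒  r_C2 = 20/3 (r>0 drops 1)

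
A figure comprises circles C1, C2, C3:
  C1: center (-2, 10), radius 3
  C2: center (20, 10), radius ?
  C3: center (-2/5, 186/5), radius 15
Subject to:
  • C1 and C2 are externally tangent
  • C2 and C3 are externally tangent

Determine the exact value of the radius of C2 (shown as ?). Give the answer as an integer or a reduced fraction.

1. [ext C1·C2]  r_C2² + 6r_C2 − 475 = 0  ⇒  r_C2 = 19 (r>0 drops 1)
2. [ext C2·C3]  r_C2² + 30r_C2 − 931 = 0  ⇒  r_C2 = 19 (r>0 drops 1)

19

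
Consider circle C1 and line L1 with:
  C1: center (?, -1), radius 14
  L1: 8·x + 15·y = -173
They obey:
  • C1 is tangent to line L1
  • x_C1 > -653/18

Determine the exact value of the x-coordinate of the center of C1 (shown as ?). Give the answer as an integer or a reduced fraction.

1. [C1‖L1]  x_C1² + (79/2)x_C1 − 495 = 0  ⇒  x_C1 = -99/2 or 10
2. given x_C1 > -653/18: keep 10

10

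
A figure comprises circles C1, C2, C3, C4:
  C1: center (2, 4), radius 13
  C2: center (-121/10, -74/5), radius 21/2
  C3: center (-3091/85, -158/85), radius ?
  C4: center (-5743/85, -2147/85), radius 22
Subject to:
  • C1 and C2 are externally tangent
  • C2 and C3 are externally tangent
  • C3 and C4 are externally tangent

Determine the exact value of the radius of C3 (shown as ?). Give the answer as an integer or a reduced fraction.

17

1. [ext C2·C3]  r_C3² + 21r_C3 − 646 = 0  ⇒  r_C3 = 17 (r>0 drops 1)
2. [ext C3·C4]  r_C3² + 44r_C3 − 1037 = 0  ⇒  r_C3 = 17 (r>0 drops 1)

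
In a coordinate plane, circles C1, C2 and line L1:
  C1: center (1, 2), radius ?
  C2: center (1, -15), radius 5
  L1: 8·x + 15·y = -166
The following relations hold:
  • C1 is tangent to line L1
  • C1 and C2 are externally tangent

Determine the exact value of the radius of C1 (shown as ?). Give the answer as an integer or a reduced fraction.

12

1. [C1‖L1]  r_C1² − 144 = 0  ⇒  r_C1 = 12 (r>0 drops 1)
2. [ext C1·C2]  r_C1² + 10r_C1 − 264 = 0  ⇒  r_C1 = 12 (r>0 drops 1)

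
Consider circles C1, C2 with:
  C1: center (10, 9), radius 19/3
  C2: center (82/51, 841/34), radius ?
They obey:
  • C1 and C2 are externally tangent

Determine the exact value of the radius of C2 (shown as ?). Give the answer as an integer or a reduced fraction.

1. [ext C1·C2]  r_C2² + (38/3)r_C2 − 3335/12 = 0  ⇒  r_C2 = 23/2 (r>0 drops 1)

23/2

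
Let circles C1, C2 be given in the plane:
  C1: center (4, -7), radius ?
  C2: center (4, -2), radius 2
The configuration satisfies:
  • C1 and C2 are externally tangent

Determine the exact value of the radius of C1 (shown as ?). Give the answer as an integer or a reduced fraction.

1. [ext C1·C2]  r_C1² + 4r_C1 − 21 = 0  ⇒  r_C1 = 3 (r>0 drops 1)

3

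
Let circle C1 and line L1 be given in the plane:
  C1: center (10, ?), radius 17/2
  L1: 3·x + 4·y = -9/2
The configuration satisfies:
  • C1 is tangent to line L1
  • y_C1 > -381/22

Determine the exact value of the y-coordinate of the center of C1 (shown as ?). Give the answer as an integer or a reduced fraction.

1. [C1‖L1]  y_C1² + (69/4)y_C1 − 77/2 = 0  ⇒  y_C1 = -77/4 or 2
2. given y_C1 > -381/22: keep 2

2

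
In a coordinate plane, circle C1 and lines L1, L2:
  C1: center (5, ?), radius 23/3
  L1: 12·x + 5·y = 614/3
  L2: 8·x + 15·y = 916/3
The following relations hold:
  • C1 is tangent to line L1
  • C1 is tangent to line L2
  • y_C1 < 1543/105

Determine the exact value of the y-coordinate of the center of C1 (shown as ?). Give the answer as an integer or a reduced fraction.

1. [C1‖L1]  y_C1² − (868/15)y_C1 + 2199/5 = 0  ⇒  y_C1 = 9 or 733/15
2. [C1‖L2]  y_C1² − (1592/45)y_C1 + 1187/5 = 0  ⇒  y_C1 = 9 or 1187/45

9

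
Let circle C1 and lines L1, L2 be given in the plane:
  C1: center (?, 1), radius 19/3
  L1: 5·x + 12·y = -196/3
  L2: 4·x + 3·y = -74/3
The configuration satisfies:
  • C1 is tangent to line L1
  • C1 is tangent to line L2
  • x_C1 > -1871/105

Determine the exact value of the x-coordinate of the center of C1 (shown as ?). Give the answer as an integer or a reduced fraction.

1

1. [C1‖L1]  x_C1² + (464/15)x_C1 − 479/15 = 0  ⇒  x_C1 = -479/15 or 1
2. [C1‖L2]  x_C1² + (83/6)x_C1 − 89/6 = 0  ⇒  x_C1 = -89/6 or 1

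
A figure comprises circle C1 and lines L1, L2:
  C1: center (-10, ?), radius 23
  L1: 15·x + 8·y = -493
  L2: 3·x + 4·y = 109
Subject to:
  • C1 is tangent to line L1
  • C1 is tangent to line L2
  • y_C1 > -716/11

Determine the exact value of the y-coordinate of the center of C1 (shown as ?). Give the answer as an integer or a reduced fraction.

6

1. [C1‖L1]  y_C1² + (343/4)y_C1 − 1101/2 = 0  ⇒  y_C1 = -367/4 or 6
2. [C1‖L2]  y_C1² − (139/2)y_C1 + 381 = 0  ⇒  y_C1 = 6 or 127/2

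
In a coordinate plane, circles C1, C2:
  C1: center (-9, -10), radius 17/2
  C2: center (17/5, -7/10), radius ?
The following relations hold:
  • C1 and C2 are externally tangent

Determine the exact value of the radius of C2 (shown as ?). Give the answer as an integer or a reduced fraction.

1. [ext C1·C2]  r_C2² + 17r_C2 − 168 = 0  ⇒  r_C2 = 7 (r>0 drops 1)

7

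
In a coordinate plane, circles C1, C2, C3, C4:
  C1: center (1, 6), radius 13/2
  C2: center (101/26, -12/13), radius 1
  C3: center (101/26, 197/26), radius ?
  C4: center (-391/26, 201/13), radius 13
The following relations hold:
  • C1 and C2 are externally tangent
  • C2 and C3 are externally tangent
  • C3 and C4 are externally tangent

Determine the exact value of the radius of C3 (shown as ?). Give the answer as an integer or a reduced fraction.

15/2

1. [ext C2·C3]  r_C3² + 2r_C3 − 285/4 = 0  ⇒  r_C3 = 15/2 (r>0 drops 1)
2. [ext C3·C4]  r_C3² + 26r_C3 − 1005/4 = 0  ⇒  r_C3 = 15/2 (r>0 drops 1)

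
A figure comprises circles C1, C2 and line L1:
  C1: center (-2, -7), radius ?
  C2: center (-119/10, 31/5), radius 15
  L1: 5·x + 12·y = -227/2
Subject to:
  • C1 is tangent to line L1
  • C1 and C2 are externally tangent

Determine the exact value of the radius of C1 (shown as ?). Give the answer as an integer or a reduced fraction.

1. [C1‖L1]  r_C1² − 9/4 = 0  ⇒  r_C1 = 3/2 (r>0 drops 1)
2. [ext C1·C2]  r_C1² + 30r_C1 − 189/4 = 0  ⇒  r_C1 = 3/2 (r>0 drops 1)

3/2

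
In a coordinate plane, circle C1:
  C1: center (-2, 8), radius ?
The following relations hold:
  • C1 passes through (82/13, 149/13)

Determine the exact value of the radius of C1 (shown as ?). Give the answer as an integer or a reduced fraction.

1. [C1∋P]  r_C1² − 81 = 0  ⇒  r_C1 = 9 (r>0 drops 1)

9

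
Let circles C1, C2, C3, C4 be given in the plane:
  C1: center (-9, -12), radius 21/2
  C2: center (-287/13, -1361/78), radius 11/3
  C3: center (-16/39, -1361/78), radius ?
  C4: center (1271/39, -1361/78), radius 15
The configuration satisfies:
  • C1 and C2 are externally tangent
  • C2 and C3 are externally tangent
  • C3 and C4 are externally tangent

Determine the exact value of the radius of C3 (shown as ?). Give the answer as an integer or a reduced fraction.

1. [ext C2·C3]  r_C3² + (22/3)r_C3 − 456 = 0  ⇒  r_C3 = 18 (r>0 drops 1)
2. [ext C3·C4]  r_C3² + 30r_C3 − 864 = 0  ⇒  r_C3 = 18 (r>0 drops 1)

18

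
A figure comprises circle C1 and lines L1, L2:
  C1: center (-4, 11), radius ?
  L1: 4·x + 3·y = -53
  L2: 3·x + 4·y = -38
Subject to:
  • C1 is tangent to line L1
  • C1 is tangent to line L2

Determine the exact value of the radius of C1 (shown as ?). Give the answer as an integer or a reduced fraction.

14

1. [C1‖L1]  r_C1² − 196 = 0  ⇒  r_C1 = 14 (r>0 drops 1)
2. [C1‖L2]  r_C1² − 196 = 0  ⇒  r_C1 = 14 (r>0 drops 1)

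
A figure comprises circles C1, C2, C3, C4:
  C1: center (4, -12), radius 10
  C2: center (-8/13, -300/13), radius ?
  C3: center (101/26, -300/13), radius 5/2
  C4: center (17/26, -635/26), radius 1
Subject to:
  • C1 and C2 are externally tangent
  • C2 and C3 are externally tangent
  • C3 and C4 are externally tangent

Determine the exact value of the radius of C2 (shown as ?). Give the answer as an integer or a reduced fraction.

1. [ext C1·C2]  r_C2² + 20r_C2 − 44 = 0  ⇒  r_C2 = 2 (r>0 drops 1)
2. [ext C2·C3]  r_C2² + 5r_C2 − 14 = 0  ⇒  r_C2 = 2 (r>0 drops 1)

2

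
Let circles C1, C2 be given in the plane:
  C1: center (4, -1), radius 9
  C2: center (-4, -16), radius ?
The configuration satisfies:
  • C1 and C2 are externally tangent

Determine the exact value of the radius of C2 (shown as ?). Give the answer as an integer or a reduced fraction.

8

1. [ext C1·C2]  r_C2² + 18r_C2 − 208 = 0  ⇒  r_C2 = 8 (r>0 drops 1)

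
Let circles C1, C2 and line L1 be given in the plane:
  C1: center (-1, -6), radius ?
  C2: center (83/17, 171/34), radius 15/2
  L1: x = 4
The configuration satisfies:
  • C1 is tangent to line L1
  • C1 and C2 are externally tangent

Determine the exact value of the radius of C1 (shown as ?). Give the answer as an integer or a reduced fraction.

5

1. [C1‖L1]  r_C1² − 25 = 0  ⇒  r_C1 = 5 (r>0 drops 1)
2. [ext C1·C2]  r_C1² + 15r_C1 − 100 = 0  ⇒  r_C1 = 5 (r>0 drops 1)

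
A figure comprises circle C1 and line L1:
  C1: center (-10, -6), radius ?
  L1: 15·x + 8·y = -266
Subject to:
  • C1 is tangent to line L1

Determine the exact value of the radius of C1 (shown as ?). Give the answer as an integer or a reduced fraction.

1. [C1‖L1]  r_C1² − 16 = 0  ⇒  r_C1 = 4 (r>0 drops 1)

4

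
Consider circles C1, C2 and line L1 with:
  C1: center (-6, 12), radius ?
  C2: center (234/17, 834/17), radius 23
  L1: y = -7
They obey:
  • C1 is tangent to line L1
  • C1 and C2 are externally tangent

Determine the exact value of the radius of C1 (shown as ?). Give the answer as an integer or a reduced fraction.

1. [C1‖L1]  r_C1² − 361 = 0  ⇒  r_C1 = 19 (r>0 drops 1)
2. [ext C1·C2]  r_C1² + 46r_C1 − 1235 = 0  ⇒  r_C1 = 19 (r>0 drops 1)

19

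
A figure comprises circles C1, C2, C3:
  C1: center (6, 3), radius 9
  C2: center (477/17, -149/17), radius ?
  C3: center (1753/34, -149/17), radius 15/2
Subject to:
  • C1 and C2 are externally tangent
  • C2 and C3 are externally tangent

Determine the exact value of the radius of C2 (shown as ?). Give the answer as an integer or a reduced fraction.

1. [ext C1·C2]  r_C2² + 18r_C2 − 544 = 0  ⇒  r_C2 = 16 (r>0 drops 1)
2. [ext C2·C3]  r_C2² + 15r_C2 − 496 = 0  ⇒  r_C2 = 16 (r>0 drops 1)

16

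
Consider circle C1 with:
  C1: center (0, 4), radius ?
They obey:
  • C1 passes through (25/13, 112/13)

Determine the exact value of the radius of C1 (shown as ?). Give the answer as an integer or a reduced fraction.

1. [C1∋P]  r_C1² − 25 = 0  ⇒  r_C1 = 5 (r>0 drops 1)

5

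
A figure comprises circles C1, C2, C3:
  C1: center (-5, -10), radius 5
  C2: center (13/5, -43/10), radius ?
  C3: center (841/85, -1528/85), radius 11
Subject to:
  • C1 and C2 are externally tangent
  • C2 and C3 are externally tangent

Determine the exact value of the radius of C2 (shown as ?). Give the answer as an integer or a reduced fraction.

9/2

1. [ext C1·C2]  r_C2² + 10r_C2 − 261/4 = 0  ⇒  r_C2 = 9/2 (r>0 drops 1)
2. [ext C2·C3]  r_C2² + 22r_C2 − 477/4 = 0  ⇒  r_C2 = 9/2 (r>0 drops 1)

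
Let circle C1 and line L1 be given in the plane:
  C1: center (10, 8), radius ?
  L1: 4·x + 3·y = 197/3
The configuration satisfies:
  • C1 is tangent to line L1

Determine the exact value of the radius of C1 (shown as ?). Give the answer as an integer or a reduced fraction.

1/3

1. [C1‖L1]  r_C1² − 1/9 = 0  ⇒  r_C1 = 1/3 (r>0 drops 1)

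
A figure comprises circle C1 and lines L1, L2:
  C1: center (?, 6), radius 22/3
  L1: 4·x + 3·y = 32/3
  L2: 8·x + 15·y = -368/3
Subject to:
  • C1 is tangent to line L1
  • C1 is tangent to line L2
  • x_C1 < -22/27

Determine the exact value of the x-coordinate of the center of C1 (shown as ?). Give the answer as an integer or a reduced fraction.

-11

1. [C1‖L1]  x_C1² + (11/3)x_C1 − 242/3 = 0  ⇒  x_C1 = -11 or 22/3
2. [C1‖L2]  x_C1² + (319/6)x_C1 + 2783/6 = 0  ⇒  x_C1 = -253/6 or -11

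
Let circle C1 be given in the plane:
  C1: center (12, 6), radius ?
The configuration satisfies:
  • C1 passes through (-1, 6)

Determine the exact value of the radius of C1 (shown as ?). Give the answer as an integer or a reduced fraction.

13

1. [C1∋P]  r_C1² − 169 = 0  ⇒  r_C1 = 13 (r>0 drops 1)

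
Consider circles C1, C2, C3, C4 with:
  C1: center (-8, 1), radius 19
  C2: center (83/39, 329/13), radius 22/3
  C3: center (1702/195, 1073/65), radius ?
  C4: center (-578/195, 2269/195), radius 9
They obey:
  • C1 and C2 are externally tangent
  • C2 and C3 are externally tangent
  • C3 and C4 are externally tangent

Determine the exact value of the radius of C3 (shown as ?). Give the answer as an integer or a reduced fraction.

11/3

1. [ext C2·C3]  r_C3² + (44/3)r_C3 − 605/9 = 0  ⇒  r_C3 = 11/3 (r>0 drops 1)
2. [ext C3·C4]  r_C3² + 18r_C3 − 715/9 = 0  ⇒  r_C3 = 11/3 (r>0 drops 1)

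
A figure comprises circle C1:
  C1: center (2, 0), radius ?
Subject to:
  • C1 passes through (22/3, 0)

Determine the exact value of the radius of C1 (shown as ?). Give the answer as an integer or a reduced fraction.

1. [C1∋P]  r_C1² − 256/9 = 0  ⇒  r_C1 = 16/3 (r>0 drops 1)

16/3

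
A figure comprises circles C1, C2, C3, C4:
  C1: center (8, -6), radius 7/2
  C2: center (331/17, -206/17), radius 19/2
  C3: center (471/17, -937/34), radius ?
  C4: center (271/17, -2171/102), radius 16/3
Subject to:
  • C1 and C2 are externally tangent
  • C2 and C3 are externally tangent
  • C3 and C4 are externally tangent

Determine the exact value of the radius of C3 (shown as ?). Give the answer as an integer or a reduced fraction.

1. [ext C2·C3]  r_C3² + 19r_C3 − 216 = 0  ⇒  r_C3 = 8 (r>0 drops 1)
2. [ext C3·C4]  r_C3² + (32/3)r_C3 − 448/3 = 0  ⇒  r_C3 = 8 (r>0 drops 1)

8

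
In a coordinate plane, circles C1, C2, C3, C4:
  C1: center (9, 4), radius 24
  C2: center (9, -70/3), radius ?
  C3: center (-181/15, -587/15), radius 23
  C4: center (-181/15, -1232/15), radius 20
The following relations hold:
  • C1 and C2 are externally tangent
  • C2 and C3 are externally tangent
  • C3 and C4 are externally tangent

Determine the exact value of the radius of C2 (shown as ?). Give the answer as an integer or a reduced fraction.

1. [ext C1·C2]  r_C2² + 48r_C2 − 1540/9 = 0  ⇒  r_C2 = 10/3 (r>0 drops 1)
2. [ext C2·C3]  r_C2² + 46r_C2 − 1480/9 = 0  ⇒  r_C2 = 10/3 (r>0 drops 1)

10/3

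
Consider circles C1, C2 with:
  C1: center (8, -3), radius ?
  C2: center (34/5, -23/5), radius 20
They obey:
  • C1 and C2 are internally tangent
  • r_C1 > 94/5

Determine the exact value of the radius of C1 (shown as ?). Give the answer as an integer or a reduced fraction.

1. [int C1,C2]  r_C1² − 40r_C1 + 396 = 0  ⇒  r_C1 = 18 or 22
2. given r_C1 > 94/5: keep 22

22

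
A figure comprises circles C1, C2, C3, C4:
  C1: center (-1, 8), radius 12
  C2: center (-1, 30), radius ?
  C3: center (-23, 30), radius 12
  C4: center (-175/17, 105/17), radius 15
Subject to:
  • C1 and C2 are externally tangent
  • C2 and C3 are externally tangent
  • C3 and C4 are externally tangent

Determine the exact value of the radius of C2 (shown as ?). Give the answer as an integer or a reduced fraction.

10

1. [ext C1·C2]  r_C2² + 24r_C2 − 340 = 0  ⇒  r_C2 = 10 (r>0 drops 1)
2. [ext C2·C3]  r_C2² + 24r_C2 − 340 = 0  ⇒  r_C2 = 10 (r>0 drops 1)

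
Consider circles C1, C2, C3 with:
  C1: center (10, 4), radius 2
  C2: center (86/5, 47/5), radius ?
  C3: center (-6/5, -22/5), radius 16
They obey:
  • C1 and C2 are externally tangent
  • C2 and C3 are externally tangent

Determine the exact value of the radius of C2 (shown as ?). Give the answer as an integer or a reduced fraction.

7

1. [ext C1·C2]  r_C2² + 4r_C2 − 77 = 0  ⇒  r_C2 = 7 (r>0 drops 1)
2. [ext C2·C3]  r_C2² + 32r_C2 − 273 = 0  ⇒  r_C2 = 7 (r>0 drops 1)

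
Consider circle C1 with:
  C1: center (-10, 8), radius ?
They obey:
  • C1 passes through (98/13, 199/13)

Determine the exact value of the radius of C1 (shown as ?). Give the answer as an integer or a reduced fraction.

1. [C1∋P]  r_C1² − 361 = 0  ⇒  r_C1 = 19 (r>0 drops 1)

19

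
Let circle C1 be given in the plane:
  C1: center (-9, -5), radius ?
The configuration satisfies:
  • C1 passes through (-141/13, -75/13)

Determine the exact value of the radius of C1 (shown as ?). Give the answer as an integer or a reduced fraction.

1. [C1∋P]  r_C1² − 4 = 0  ⇒  r_C1 = 2 (r>0 drops 1)

2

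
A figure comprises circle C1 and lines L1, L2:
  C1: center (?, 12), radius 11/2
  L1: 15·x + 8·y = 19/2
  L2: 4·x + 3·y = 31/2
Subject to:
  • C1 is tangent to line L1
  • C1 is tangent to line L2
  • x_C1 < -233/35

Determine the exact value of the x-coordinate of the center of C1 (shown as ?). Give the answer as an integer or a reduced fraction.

1. [C1‖L1]  x_C1² + (173/15)x_C1 − 28/5 = 0  ⇒  x_C1 = -12 or 7/15
2. [C1‖L2]  x_C1² + (41/4)x_C1 − 21 = 0  ⇒  x_C1 = -12 or 7/4

-12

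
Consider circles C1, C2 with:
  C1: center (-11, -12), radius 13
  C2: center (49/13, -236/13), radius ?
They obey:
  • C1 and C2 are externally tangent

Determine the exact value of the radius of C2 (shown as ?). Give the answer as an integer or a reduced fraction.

1. [ext C1·C2]  r_C2² + 26r_C2 − 87 = 0  ⇒  r_C2 = 3 (r>0 drops 1)

3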